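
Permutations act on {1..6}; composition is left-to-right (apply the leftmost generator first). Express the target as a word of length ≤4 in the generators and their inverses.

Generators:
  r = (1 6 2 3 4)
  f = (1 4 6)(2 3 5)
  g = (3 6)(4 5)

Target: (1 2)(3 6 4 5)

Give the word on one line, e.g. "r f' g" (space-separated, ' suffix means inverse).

f' f' g' f

  after f': (1 6 4)(2 5 3)
  after f': (1 4 6)(2 3 5)
  after g': (1 5 2 6)(3 4)
  after f: (1 2)(3 6 4 5)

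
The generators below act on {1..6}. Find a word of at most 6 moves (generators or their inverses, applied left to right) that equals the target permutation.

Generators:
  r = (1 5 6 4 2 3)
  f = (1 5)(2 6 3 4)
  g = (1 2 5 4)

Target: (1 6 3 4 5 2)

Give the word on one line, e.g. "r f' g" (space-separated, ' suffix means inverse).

r' f' f' r' r'

  after r': (1 3 2 4 6 5)
  after f': (1 6)(2 3 4)
  after f': (1 2 6 5)
  after r': (1 4 6)(2 5 3)
  after r': (1 6 3 4 5 2)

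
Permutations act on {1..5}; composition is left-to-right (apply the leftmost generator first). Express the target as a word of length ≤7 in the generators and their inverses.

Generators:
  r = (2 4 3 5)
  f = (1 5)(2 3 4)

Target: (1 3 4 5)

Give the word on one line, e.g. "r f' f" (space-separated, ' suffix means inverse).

r' f' r' f r

  after r': (2 5 3 4)
  after f': (1 5 2)
  after r': (1 3 4 2)
  after f: (1 4 3 2 5)
  after r: (1 3 4 5)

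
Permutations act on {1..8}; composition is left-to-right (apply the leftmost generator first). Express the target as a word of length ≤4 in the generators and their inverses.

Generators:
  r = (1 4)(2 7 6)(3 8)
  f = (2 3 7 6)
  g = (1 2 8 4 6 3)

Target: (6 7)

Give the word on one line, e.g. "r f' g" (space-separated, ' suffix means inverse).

  after g': (1 3 6 4 8 2)
  after g': (1 6 8)(2 3 4)
  after g': (1 4)(2 6)(3 8)
  after r: (6 7)

g' g' g' r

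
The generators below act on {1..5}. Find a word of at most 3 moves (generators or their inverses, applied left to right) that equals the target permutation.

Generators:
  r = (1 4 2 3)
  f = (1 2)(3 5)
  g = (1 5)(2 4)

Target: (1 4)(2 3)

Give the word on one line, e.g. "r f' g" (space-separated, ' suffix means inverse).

  after f': (1 2)(3 5)
  after g': (1 4 2 5 3)
  after f': (1 4)(2 3)

f' g' f'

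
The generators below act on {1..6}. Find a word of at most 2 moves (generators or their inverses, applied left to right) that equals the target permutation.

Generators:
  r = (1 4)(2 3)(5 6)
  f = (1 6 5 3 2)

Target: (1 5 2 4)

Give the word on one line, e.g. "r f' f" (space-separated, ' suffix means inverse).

  after f: (1 6 5 3 2)
  after r': (1 5 2 4)

f r'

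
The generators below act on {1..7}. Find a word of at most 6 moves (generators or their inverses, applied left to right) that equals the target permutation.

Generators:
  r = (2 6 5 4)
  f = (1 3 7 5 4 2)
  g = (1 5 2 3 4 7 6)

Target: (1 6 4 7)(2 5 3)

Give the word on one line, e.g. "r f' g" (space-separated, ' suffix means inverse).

  after f: (1 3 7 5 4 2)
  after r: (1 3 7 4 6 5 2)
  after f': (4 6 7 5)
  after g': (1 6 4 7)(2 5 3)

f r f' g'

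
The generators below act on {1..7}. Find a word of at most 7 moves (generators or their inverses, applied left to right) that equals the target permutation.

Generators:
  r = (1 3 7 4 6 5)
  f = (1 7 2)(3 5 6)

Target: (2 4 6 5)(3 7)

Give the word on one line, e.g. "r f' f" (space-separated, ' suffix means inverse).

  after r': (1 5 6 4 7 3)
  after f': (1 3 2 7 6 4)
  after r: (1 7 5)(2 4 3)
  after f: (1 2 4 5 7 6 3)
  after f: (2 4 6 5)(3 7)

r' f' r f f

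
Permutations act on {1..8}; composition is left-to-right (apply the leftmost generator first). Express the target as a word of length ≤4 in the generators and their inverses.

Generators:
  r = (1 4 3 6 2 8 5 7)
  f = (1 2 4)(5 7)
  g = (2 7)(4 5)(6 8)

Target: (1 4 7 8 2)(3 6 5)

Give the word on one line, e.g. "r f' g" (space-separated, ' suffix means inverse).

  after g: (2 7)(4 5)(6 8)
  after r: (1 4 7 8 2)(3 6 5)

g r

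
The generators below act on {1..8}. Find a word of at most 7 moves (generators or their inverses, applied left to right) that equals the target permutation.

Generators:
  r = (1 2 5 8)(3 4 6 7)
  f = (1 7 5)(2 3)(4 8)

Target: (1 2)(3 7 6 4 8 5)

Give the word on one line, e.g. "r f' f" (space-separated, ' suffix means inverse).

  after r': (1 8 5 2)(3 7 6 4)
  after r': (1 5)(2 8)(3 6)(4 7)
  after f': (1 7 8 3 6 2 4)
  after f': (2 8)(3 6)(4 5 7)
  after r: (1 2)(3 7 6 4 8 5)

r' r' f' f' r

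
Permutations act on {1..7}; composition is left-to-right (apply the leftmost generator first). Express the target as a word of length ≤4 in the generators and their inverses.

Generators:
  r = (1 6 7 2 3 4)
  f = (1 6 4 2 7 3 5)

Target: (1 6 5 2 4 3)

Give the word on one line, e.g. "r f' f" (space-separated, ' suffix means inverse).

  after f: (1 6 4 2 7 3 5)
  after r': (2 6 3 5 4 7)
  after f: (1 6 5 2 4 3)

f r' f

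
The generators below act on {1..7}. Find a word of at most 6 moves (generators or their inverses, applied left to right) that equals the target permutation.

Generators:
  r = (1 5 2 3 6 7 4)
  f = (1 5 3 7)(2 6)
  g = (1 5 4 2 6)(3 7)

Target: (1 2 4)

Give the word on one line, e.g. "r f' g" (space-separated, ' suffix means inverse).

f g f g

  after f: (1 5 3 7)(2 6)
  after g: (1 4 2)(5 7)
  after f: (1 4 6 2 5)(3 7)
  after g: (1 2 4)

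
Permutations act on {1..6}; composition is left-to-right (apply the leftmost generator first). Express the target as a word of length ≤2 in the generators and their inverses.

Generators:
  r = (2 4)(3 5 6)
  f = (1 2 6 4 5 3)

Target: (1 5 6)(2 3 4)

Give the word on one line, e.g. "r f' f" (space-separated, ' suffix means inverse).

f' f'

  after f': (1 3 5 4 6 2)
  after f': (1 5 6)(2 3 4)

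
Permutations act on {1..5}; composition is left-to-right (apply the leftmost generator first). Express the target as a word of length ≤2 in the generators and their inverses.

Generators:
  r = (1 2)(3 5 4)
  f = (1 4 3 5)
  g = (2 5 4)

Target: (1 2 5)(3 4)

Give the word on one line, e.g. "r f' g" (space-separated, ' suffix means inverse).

f g

  after f: (1 4 3 5)
  after g: (1 2 5)(3 4)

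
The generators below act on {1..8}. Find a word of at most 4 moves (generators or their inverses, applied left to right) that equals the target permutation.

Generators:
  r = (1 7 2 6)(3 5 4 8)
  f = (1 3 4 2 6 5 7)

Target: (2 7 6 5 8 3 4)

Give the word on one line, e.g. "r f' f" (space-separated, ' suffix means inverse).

  after f': (1 7 5 6 2 4 3)
  after f': (1 5 2 3 7 6 4)
  after f': (1 6 3 5 4 7 2)
  after r: (2 7 6 5 8 3 4)

f' f' f' r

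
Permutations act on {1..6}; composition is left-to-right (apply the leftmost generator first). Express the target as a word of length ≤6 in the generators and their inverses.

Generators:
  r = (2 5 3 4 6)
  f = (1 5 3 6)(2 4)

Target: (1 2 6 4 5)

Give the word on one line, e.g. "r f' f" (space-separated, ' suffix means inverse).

r r r f r'

  after r: (2 5 3 4 6)
  after r: (2 3 6 5 4)
  after r: (2 4 5 6 3)
  after f: (1 5)(3 4)
  after r': (1 2 6 4 5)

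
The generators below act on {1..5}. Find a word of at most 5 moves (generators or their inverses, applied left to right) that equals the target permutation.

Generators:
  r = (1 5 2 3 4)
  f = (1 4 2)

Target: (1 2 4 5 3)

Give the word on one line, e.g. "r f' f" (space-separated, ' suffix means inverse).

r f' r' f'

  after r: (1 5 2 3 4)
  after f': (1 5 4 2 3)
  after r': (3 4 5)
  after f': (1 2 4 5 3)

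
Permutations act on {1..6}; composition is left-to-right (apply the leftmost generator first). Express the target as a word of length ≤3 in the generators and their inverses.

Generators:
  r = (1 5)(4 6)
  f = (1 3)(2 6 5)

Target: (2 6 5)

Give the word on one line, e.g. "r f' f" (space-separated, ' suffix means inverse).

f' f'

  after f': (1 3)(2 5 6)
  after f': (2 6 5)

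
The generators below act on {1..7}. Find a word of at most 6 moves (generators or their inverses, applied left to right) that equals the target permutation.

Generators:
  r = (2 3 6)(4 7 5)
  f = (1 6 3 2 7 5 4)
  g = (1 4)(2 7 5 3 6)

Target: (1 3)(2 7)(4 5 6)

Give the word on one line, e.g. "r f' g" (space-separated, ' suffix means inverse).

  after g': (1 4)(2 6 3 5 7)
  after r': (1 5 4)(2 3 7 6)
  after g: (1 3 5)(2 6 7)
  after r: (1 6 5)(3 4 7)
  after f: (1 3)(2 7)(4 5 6)

g' r' g r f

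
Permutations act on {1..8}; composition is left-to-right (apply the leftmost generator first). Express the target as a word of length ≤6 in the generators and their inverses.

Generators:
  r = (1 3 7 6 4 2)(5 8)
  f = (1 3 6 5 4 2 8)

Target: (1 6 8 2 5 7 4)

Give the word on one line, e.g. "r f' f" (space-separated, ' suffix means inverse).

r r f' f' r

  after r: (1 3 7 6 4 2)(5 8)
  after r: (1 7 4)(2 3 6)
  after f': (1 7 5 6 4 8 2)
  after f': (1 7 6 5 3)(2 8 4)
  after r: (1 6 8 2 5 7 4)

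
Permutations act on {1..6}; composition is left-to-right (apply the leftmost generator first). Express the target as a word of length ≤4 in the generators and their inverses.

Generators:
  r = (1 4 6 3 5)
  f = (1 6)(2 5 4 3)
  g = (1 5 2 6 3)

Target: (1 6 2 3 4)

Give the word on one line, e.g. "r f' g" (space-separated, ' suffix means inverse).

  after g': (1 3 6 2 5)
  after r': (1 6 2 3 4)

g' r'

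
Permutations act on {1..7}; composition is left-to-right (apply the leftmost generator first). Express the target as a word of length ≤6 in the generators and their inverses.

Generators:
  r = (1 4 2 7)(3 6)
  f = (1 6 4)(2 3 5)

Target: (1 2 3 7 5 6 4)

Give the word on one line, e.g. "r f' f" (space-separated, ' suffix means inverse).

f r f r f

  after f: (1 6 4)(2 3 5)
  after r: (1 3 5 7)(2 6)
  after f: (1 5 7 6 3 2 4)
  after r: (1 5)(3 7)
  after f: (1 2 3 7 5 6 4)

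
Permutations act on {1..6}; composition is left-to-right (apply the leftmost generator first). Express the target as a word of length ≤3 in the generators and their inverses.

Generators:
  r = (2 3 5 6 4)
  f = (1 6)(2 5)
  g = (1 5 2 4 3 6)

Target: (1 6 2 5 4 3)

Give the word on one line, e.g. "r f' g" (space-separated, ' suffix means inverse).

  after f': (1 6)(2 5)
  after g: (3 6 5 4)
  after f': (1 6 2 5 4 3)

f' g f'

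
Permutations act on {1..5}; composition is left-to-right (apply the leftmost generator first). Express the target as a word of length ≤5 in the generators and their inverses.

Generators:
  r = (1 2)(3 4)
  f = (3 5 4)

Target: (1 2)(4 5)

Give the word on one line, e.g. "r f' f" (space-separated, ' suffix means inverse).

  after f: (3 5 4)
  after r: (1 2)(3 5)
  after f': (1 2)(4 5)

f r f'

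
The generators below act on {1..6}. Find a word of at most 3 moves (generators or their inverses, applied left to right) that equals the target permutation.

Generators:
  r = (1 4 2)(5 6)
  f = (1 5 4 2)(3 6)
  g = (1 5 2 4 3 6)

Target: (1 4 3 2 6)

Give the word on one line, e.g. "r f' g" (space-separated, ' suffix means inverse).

  after g: (1 5 2 4 3 6)
  after g: (1 2 3)(4 6 5)
  after f': (1 4 3 2 6)

g g f'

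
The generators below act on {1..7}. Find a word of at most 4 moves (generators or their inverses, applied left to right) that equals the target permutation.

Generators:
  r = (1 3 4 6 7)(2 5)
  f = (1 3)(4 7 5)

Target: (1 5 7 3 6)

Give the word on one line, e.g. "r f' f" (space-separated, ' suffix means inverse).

f' r' r' f

  after f': (1 3)(4 5 7)
  after r': (2 5 6 4)(3 7)
  after r': (1 7)(3 6)(4 5)
  after f: (1 5 7 3 6)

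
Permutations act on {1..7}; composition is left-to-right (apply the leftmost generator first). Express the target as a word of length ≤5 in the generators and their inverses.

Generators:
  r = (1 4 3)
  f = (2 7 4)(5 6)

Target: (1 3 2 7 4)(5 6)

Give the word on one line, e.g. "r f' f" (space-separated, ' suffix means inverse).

r r f

  after r: (1 4 3)
  after r: (1 3 4)
  after f: (1 3 2 7 4)(5 6)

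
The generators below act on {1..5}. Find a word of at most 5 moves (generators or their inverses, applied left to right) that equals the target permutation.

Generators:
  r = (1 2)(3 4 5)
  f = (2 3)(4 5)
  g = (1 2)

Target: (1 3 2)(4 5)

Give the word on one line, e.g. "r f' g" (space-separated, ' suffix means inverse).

r' g r f

  after r': (1 2)(3 5 4)
  after g: (3 5 4)
  after r: (1 2)
  after f: (1 3 2)(4 5)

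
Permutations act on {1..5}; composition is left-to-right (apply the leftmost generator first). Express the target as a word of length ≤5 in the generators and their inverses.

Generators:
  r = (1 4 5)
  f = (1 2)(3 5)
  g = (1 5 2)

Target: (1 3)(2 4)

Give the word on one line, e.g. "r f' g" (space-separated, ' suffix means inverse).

  after g: (1 5 2)
  after f: (1 3 5)
  after g': (1 3)(2 5)
  after r': (1 3 5 2 4)
  after g': (1 3)(2 4)

g f g' r' g'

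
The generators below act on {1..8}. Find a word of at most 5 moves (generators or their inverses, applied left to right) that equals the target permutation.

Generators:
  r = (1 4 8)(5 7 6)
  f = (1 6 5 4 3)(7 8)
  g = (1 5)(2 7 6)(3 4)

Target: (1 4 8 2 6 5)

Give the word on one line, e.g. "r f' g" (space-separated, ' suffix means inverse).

  after f: (1 6 5 4 3)(7 8)
  after r: (1 5 8 6 7)(3 4)
  after g: (2 7 5 8)
  after r: (1 4 8 2 6 5)

f r g r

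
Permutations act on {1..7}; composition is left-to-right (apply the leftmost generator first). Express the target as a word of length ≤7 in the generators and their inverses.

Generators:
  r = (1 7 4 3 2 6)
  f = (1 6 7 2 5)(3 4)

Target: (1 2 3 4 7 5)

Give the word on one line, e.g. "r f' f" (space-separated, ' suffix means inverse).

r f' r f r'

  after r: (1 7 4 3 2 6)
  after f': (1 6 5 2)(3 7)
  after r: (2 7)(3 4)(5 6)
  after f: (1 6)(5 7)
  after r': (1 2 3 4 7 5)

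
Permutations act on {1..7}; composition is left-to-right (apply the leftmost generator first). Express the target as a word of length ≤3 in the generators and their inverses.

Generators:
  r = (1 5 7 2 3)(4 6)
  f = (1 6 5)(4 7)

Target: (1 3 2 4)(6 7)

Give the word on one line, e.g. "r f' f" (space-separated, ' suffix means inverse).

r' f'

  after r': (1 3 2 7 5)(4 6)
  after f': (1 3 2 4)(6 7)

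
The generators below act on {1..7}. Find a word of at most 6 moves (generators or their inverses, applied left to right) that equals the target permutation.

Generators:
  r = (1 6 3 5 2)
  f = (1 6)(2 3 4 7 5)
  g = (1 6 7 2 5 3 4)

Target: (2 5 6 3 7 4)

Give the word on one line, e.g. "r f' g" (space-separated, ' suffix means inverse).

r r f r' g

  after r: (1 6 3 5 2)
  after r: (1 3 2 6 5)
  after f: (1 4 7 5 6 2)
  after r': (1 4 7 3 6 5)
  after g: (2 5 6 3 7 4)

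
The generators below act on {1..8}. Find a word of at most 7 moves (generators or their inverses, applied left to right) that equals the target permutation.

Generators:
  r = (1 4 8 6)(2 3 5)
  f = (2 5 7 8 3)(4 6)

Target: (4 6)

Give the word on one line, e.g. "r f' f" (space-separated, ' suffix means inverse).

  after f: (2 5 7 8 3)(4 6)
  after f: (2 7 3 5 8)
  after f: (2 8 5 3 7)(4 6)
  after f: (2 3 8 7 5)
  after f: (4 6)

f f f f f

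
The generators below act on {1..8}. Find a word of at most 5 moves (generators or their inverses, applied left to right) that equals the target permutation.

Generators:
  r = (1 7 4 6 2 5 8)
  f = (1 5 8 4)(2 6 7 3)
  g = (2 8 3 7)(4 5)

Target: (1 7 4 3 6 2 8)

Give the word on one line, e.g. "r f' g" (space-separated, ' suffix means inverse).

f' r r g'

  after f': (1 4 8 5)(2 3 7 6)
  after r: (1 6 5 7 2 3 4)
  after r: (1 2 3 6 8)(4 7 5)
  after g': (1 7 4 3 6 2 8)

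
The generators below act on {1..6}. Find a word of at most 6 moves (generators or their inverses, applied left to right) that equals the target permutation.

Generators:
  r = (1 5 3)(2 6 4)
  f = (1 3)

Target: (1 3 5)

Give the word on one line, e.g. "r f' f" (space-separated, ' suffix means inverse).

r f r r f'

  after r: (1 5 3)(2 6 4)
  after f: (1 5)(2 6 4)
  after r: (1 3)(2 4 6)
  after r: (3 5)
  after f': (1 3 5)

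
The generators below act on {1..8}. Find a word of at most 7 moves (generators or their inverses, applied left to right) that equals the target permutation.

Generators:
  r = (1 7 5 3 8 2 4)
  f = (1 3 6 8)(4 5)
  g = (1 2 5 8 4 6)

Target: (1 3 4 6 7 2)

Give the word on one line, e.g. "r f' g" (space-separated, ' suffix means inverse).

  after g': (1 6 4 8 5 2)
  after g': (1 4 5)(2 6 8)
  after f: (1 5 3 6)(2 8)
  after r: (1 3 6 7 5 8 4)
  after g': (1 3 4 6 7 2)

g' g' f r g'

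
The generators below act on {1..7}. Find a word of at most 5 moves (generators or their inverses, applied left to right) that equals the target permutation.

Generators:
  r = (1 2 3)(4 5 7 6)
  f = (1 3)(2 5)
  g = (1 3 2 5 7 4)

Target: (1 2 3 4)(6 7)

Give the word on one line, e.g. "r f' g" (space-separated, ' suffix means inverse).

  after r': (1 3 2)(4 6 7 5)
  after g: (1 2 3 5)(4 6)
  after r: (1 3 7 6 5 2)
  after g: (1 2 3 4)(6 7)

r' g r g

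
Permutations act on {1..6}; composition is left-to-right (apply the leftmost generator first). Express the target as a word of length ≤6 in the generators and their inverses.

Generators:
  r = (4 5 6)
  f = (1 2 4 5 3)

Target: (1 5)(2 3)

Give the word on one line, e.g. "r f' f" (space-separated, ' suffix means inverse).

  after f: (1 2 4 5 3)
  after r: (1 2 5 3)(4 6)
  after f: (1 4 6 5)(2 3)
  after r: (1 5)(2 3)

f r f r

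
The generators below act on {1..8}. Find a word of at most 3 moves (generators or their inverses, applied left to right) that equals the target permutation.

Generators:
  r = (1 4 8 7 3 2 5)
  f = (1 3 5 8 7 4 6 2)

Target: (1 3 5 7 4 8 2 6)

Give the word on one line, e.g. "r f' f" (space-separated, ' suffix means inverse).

f' r'

  after f': (1 2 6 4 7 8 5 3)
  after r': (1 3 5 7 4 8 2 6)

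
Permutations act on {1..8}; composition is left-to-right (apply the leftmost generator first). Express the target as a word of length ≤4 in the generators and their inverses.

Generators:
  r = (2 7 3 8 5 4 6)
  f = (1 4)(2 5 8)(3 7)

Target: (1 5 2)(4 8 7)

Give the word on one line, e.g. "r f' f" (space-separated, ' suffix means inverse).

  after r': (2 6 4 5 8 3 7)
  after r': (2 4 8 7 6 5 3)
  after f': (1 4 5 7 6 2)(3 8)
  after r': (1 5 2)(4 8 7)

r' r' f' r'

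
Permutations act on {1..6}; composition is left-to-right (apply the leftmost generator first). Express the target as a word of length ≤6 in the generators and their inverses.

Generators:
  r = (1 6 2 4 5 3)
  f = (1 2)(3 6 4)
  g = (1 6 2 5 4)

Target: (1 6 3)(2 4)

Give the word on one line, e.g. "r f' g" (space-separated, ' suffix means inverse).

r g f' r

  after r: (1 6 2 4 5 3)
  after g: (1 2)(3 6 5)
  after f': (4 6 5)
  after r: (1 6 3)(2 4)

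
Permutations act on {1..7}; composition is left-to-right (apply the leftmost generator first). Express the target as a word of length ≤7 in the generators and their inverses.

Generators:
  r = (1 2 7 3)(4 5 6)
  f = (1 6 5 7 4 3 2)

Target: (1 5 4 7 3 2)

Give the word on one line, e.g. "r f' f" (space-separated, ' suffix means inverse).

  after f': (1 2 3 4 7 5 6)
  after r: (1 7 6 2)(3 5 4)
  after r: (1 3 6 7 4)
  after f': (1 4 2 3)(5 6)
  after r: (1 5 4 7 3 2)

f' r r f' r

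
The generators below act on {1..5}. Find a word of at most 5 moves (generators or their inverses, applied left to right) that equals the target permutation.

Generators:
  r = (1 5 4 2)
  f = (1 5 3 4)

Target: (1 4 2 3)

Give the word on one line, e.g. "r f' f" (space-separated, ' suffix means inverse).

r' f f f r'

  after r': (1 2 4 5)
  after f: (1 2)(3 4)
  after f: (1 2 5 3)
  after f: (1 2 3 5 4)
  after r': (1 4 2 3)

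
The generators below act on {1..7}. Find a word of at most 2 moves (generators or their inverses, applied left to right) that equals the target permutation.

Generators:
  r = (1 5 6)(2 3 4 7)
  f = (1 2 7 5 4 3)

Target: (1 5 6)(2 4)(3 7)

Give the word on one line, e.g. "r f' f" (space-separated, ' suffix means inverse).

  after r': (1 6 5)(2 7 4 3)
  after r': (1 5 6)(2 4)(3 7)

r' r'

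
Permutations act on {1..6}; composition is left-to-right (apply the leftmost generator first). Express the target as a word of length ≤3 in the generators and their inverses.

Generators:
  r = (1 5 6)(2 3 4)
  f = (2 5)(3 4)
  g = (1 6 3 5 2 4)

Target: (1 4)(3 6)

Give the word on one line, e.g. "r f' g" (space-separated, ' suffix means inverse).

  after g': (1 4 2 5 3 6)
  after g': (1 2 3)(4 5 6)
  after r': (1 4)(3 6)

g' g' r'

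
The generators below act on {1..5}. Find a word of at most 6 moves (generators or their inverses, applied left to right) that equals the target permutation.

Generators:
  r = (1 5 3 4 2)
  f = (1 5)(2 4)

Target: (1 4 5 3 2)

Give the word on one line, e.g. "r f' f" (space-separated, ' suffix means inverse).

f' r r f' f'

  after f': (1 5)(2 4)
  after r: (1 3 4)
  after r: (1 4 5 3 2)
  after f': (1 2 5 3 4)
  after f': (1 4 5 3 2)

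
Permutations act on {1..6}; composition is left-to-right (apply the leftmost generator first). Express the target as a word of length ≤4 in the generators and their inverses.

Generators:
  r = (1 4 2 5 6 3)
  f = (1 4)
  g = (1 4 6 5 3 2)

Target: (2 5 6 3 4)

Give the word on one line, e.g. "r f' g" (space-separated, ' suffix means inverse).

r f

  after r: (1 4 2 5 6 3)
  after f: (2 5 6 3 4)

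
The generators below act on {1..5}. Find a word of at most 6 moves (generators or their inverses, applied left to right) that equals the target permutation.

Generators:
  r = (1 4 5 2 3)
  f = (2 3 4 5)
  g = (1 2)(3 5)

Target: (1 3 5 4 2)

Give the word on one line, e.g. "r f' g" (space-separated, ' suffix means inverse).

  after f': (2 5 4 3)
  after r': (1 3 5)(2 4)
  after f': (1 2 3 4 5)
  after r: (1 3 5 4 2)

f' r' f' r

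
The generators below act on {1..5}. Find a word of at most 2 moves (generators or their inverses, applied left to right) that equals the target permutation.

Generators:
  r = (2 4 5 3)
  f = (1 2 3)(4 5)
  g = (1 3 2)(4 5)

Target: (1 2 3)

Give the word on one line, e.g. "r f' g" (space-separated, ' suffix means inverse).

g f'

  after g: (1 3 2)(4 5)
  after f': (1 2 3)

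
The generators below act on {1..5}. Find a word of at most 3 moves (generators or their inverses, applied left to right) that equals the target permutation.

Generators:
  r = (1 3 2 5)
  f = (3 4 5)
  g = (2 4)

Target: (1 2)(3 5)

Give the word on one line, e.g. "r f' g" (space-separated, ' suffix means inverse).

r' r'

  after r': (1 5 2 3)
  after r': (1 2)(3 5)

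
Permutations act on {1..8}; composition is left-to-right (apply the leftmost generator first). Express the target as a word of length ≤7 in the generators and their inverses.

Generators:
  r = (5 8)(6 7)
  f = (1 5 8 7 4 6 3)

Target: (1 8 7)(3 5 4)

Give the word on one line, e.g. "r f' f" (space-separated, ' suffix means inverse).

r' f r r f

  after r': (5 8)(6 7)
  after f: (1 5 7 3)(4 6)
  after r: (1 8 5 6 4 7 3)
  after r: (1 5 7 3)(4 6)
  after f: (1 8 7)(3 5 4)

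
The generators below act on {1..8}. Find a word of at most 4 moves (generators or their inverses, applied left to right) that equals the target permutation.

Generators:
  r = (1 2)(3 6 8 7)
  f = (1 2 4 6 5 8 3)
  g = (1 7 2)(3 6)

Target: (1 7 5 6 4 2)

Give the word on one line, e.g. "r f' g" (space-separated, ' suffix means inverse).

r' g' f'

  after r': (1 2)(3 7 8 6)
  after g': (1 7 8 3)
  after f': (1 7 5 6 4 2)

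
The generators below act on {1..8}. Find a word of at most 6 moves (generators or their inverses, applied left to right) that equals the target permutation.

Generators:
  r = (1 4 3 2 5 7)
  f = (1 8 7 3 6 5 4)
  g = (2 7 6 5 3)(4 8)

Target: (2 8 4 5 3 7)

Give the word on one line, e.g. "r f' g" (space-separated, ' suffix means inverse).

f' g' g' f g'

  after f': (1 4 5 6 3 7 8)
  after g': (1 8)(2 3)(4 6 5 7)
  after g': (1 4 7 8)(2 5)
  after f: (2 4 3 6 5)
  after g': (2 8 4 5 3 7)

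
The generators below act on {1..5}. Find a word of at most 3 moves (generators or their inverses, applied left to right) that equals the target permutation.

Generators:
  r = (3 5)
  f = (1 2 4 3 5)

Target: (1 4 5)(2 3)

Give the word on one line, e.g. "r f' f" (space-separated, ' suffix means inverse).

r' f f

  after r': (3 5)
  after f: (1 2 4 3)
  after f: (1 4 5)(2 3)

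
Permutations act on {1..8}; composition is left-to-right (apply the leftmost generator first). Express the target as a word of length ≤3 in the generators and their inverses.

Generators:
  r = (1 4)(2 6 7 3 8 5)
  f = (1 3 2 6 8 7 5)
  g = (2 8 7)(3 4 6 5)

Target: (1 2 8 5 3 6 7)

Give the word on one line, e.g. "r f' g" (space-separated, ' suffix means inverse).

f f

  after f: (1 3 2 6 8 7 5)
  after f: (1 2 8 5 3 6 7)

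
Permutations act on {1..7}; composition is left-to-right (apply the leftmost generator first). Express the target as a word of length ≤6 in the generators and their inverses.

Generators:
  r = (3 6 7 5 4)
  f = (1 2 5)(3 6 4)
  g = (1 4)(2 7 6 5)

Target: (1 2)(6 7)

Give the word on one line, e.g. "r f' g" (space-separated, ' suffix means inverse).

  after r: (3 6 7 5 4)
  after f: (1 2 5 3 4 6 7)
  after r': (1 2 7)(3 5 4)
  after g': (1 5)(3 6 7 4)
  after f': (1 2)(6 7)

r f r' g' f'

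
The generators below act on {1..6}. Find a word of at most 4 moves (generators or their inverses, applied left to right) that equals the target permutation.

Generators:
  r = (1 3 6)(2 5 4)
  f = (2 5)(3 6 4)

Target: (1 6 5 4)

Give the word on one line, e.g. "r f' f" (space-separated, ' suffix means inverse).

  after f: (2 5)(3 6 4)
  after r': (1 6 5 4)

f r'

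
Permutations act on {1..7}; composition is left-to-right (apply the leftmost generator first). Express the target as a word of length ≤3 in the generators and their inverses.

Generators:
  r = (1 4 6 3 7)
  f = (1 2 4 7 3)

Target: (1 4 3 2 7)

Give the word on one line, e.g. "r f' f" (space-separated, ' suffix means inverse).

  after f: (1 2 4 7 3)
  after f: (1 4 3 2 7)

f f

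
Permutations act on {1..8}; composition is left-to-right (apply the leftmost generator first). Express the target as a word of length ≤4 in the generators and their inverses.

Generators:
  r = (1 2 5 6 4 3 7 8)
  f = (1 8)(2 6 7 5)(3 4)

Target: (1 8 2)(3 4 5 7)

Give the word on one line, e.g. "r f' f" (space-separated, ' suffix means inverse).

  after r': (1 8 7 3 4 6 5 2)
  after f': (2 8 6 7 4)
  after f': (1 8 2)(3 4 5 7)

r' f' f'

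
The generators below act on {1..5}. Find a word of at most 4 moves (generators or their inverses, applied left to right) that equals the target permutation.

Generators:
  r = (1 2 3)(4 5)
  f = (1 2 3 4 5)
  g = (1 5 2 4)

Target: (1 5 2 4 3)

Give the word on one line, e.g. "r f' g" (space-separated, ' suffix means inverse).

  after g': (1 4 2 5)
  after r: (1 5 2 4 3)

g' r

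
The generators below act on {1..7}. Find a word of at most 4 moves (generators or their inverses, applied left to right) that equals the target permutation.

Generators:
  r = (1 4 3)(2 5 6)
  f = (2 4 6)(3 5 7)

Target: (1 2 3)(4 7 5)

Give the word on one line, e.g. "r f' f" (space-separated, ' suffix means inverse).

r f'

  after r: (1 4 3)(2 5 6)
  after f': (1 2 3)(4 7 5)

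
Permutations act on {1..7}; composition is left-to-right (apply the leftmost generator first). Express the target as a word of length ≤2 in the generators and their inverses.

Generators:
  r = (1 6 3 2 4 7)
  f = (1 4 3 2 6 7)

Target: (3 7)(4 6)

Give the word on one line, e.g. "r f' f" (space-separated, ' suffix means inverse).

r' f

  after r': (1 7 4 2 3 6)
  after f: (3 7)(4 6)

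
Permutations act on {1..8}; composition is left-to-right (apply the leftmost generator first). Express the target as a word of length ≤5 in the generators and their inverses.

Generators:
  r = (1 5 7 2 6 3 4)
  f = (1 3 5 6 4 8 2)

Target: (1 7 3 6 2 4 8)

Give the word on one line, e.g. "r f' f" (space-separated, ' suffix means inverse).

f' r' f'

  after f': (1 2 8 4 6 5 3)
  after r': (1 7 5 6)(2 8 3 4)
  after f': (1 7 3 6 2 4 8)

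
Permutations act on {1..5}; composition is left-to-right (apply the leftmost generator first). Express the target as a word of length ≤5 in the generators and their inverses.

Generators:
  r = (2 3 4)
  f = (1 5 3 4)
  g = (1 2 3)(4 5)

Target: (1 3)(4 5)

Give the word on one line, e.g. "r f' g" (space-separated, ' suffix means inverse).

r f' r' g' r

  after r: (2 3 4)
  after f': (1 4 2 5)
  after r': (1 3 2 5)
  after g': (1 2 4 5 3)
  after r: (1 3)(4 5)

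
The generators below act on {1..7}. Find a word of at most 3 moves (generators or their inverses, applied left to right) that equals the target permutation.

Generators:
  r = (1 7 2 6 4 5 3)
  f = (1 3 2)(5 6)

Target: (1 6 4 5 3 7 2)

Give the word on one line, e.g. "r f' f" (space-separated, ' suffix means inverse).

  after f: (1 3 2)(5 6)
  after f: (1 2 3)
  after r: (1 6 4 5 3 7 2)

f f r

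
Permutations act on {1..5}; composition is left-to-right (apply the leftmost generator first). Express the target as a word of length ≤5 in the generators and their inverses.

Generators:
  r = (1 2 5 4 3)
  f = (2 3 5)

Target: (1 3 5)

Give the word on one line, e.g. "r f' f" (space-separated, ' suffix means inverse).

  after r: (1 2 5 4 3)
  after r: (1 5 3 2 4)
  after f: (1 2 4)
  after r': (2 5)(3 4)
  after r': (1 3 5)

r r f r' r'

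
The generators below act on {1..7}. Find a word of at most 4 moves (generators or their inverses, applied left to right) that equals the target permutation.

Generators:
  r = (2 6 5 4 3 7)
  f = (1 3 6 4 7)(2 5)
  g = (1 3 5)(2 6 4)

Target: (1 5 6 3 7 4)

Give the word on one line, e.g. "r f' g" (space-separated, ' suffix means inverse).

  after r: (2 6 5 4 3 7)
  after g': (1 5 6 3 7 4)

r g'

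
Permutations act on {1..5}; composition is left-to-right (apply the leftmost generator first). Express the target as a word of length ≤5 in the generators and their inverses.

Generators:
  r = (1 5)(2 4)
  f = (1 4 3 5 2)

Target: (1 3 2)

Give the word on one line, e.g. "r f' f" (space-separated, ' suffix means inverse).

r' f r' f r

  after r': (1 5)(2 4)
  after f: (1 2 3 5 4)
  after r': (1 4 5 2 3)
  after f: (1 3 4 2 5)
  after r: (1 3 2)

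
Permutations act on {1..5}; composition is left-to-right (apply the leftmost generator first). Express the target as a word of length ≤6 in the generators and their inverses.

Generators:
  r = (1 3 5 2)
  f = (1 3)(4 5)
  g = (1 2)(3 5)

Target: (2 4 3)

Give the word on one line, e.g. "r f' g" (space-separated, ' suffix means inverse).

  after r: (1 3 5 2)
  after f: (2 3 4 5)
  after g': (1 2 5)(3 4)
  after f: (1 2 4)(3 5)
  after r: (2 4 3)

r f g' f r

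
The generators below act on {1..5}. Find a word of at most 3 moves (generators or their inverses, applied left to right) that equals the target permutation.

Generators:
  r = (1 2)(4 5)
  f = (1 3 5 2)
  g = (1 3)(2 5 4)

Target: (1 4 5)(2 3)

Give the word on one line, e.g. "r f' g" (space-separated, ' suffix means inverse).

r g r'

  after r: (1 2)(4 5)
  after g: (1 5 2 3)
  after r': (1 4 5)(2 3)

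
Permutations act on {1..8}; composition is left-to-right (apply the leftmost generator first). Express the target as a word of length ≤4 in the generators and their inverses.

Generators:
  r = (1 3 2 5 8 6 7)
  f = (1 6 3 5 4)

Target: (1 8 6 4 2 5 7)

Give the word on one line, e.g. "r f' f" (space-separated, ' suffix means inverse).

  after f: (1 6 3 5 4)
  after f: (1 3 4 6 5)
  after f: (1 5 6 4 3)
  after r: (1 8 6 4 2 5 7)

f f f r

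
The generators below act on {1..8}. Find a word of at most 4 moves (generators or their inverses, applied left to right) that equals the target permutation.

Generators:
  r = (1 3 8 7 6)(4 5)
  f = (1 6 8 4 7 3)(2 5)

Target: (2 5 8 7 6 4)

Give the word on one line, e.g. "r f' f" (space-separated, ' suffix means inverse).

r' f'

  after r': (1 6 7 8 3)(4 5)
  after f': (2 5 8 7 6 4)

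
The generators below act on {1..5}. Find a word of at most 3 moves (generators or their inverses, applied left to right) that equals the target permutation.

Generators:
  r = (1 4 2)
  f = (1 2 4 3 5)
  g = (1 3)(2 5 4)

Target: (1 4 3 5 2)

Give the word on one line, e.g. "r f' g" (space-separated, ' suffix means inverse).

f r'

  after f: (1 2 4 3 5)
  after r': (1 4 3 5 2)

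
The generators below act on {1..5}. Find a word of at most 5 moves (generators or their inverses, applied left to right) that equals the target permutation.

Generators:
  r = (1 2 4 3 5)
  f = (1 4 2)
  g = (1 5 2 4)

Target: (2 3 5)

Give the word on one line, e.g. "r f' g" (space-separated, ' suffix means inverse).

f' r f'

  after f': (1 2 4)
  after r: (1 4 2 3 5)
  after f': (2 3 5)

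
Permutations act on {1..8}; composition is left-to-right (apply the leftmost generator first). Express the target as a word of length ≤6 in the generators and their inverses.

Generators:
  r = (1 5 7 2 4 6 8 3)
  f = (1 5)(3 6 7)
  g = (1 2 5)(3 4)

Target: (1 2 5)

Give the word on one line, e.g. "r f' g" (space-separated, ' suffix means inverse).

  after f: (1 5)(3 6 7)
  after g: (2 5)(3 6 7 4)
  after g: (1 2)(3 6 7)
  after f': (1 2 5)

f g g f'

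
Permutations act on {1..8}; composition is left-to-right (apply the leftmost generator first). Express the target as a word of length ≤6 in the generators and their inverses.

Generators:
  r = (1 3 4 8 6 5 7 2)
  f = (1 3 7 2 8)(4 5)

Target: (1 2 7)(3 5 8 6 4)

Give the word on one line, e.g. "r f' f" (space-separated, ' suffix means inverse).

r f' f' f'

  after r: (1 3 4 8 6 5 7 2)
  after f': (2 8 6 4)(3 5)
  after f': (1 8 6 5)(3 4 7)
  after f': (1 2 7)(3 5 8 6 4)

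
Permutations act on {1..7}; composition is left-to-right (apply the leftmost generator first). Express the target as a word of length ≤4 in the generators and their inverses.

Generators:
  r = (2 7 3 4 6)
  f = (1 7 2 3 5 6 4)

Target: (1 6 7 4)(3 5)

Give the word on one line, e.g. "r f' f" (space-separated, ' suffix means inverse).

  after f: (1 7 2 3 5 6 4)
  after r': (1 2 7 6 3 5 4)
  after r': (1 6 7 4)(3 5)

f r' r'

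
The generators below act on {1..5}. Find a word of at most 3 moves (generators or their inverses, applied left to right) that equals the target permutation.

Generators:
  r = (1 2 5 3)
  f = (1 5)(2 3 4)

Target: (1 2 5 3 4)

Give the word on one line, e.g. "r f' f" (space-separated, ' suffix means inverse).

f r'

  after f: (1 5)(2 3 4)
  after r': (1 2 5 3 4)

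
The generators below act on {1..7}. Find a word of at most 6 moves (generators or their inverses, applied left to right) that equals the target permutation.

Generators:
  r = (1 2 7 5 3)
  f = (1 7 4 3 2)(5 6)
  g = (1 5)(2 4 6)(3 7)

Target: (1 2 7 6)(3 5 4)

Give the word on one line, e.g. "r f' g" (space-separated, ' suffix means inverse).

  after r: (1 2 7 5 3)
  after f': (1 3 2)(4 7 6 5)
  after r: (3 7 6)(4 5)
  after r: (1 2 7 6)(3 5 4)

r f' r r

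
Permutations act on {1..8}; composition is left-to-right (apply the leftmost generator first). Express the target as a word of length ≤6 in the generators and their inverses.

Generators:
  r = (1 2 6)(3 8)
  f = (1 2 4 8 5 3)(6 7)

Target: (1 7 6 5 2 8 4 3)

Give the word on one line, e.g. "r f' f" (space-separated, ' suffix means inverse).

r' f' f' f'

  after r': (1 6 2)(3 8)
  after f': (1 7 6)(2 3 4)(5 8)
  after f': (1 6 3 2 5 4)
  after f': (1 7 6 5 2 8 4 3)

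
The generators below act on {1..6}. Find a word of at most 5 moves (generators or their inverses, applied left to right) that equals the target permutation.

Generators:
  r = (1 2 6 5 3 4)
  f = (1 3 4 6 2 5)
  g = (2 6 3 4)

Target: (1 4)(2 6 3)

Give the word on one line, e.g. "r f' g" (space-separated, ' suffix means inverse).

r' r' f

  after r': (1 4 3 5 6 2)
  after r': (1 3 6)(2 4 5)
  after f: (1 4)(2 6 3)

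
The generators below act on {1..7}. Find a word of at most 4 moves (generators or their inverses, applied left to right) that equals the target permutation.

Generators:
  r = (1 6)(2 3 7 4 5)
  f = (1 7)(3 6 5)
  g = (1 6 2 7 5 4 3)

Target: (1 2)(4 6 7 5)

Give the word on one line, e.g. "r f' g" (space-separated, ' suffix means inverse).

  after r': (1 6)(2 5 4 7 3)
  after r': (2 4 3 5 7)
  after g: (1 6 2 3 4)
  after g: (1 2)(4 6 7 5)

r' r' g g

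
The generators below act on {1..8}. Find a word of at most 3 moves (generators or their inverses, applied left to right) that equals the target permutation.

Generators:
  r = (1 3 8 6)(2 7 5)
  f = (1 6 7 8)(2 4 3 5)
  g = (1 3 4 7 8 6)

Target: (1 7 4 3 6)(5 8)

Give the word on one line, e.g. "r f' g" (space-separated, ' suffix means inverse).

  after r': (1 6 8 3)(2 5 7)
  after f: (1 7 4 3 6)(5 8)

r' f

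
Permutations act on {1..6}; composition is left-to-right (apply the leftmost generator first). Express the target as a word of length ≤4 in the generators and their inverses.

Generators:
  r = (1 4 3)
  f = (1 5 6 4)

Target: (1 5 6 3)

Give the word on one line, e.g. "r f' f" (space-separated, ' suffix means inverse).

f r

  after f: (1 5 6 4)
  after r: (1 5 6 3)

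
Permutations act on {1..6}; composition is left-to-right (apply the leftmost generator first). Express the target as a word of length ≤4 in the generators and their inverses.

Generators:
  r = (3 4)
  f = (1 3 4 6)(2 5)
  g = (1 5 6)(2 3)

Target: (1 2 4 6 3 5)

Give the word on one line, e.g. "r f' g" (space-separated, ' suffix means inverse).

  after g: (1 5 6)(2 3)
  after f: (1 2 4 6 3 5)

g f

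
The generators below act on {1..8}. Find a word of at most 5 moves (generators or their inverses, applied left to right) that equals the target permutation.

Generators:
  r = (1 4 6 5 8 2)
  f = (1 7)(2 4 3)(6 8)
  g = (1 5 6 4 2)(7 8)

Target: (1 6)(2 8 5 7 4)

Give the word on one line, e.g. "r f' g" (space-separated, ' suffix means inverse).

  after f: (1 7)(2 4 3)(6 8)
  after g': (1 8 5)(2 6 7)(3 4)
  after f: (1 6)(2 8 5 7 4)

f g' f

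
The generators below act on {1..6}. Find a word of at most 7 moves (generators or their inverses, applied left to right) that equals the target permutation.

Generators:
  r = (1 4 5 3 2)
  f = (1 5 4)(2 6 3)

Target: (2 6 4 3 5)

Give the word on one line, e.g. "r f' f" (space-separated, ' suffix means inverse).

  after r': (1 2 3 5 4)
  after f: (1 6 3 4 5)
  after r': (1 6 5 2 3)
  after f': (1 2 6)(3 4 5)
  after r: (2 6 4 3 5)

r' f r' f' r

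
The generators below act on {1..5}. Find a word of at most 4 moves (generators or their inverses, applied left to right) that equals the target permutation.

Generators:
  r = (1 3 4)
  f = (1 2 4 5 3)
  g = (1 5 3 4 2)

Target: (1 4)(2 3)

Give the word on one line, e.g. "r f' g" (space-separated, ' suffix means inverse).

  after g: (1 5 3 4 2)
  after f': (1 4)(2 3)

g f'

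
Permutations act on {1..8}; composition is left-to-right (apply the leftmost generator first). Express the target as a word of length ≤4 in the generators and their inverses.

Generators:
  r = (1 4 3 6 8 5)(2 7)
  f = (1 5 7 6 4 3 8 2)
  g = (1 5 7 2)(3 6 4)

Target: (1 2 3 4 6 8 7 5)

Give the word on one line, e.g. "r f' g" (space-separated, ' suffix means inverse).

f' g f'

  after f': (1 2 8 3 4 6 7 5)
  after g: (2 8 6)
  after f': (1 2 3 4 6 8 7 5)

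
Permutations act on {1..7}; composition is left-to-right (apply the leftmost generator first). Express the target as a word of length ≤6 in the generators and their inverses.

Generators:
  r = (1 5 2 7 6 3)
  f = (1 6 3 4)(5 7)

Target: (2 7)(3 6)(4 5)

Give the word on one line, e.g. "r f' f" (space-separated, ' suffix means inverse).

f r f' f'

  after f: (1 6 3 4)(5 7)
  after r: (1 3 4 5 6)(2 7)
  after f': (1 6 4 7 2 5)
  after f': (2 7)(3 6)(4 5)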